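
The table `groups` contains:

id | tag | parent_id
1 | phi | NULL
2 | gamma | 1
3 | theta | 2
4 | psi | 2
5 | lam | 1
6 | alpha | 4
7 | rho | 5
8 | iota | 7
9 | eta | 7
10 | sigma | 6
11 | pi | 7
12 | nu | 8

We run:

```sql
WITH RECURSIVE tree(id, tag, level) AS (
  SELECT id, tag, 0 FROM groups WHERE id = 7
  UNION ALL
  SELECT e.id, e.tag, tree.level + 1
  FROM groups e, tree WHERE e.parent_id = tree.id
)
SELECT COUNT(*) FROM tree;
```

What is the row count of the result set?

5

Base: id=7 (rho) at level 0.
Iteration 1: rows with parent_id in {7} -> iota (id 8, level 1), eta (id 9, level 1), pi (id 11, level 1).
Iteration 2: rows with parent_id in {8,9,11} -> nu (id 12, level 2).
Iteration 3: no rows with parent_id in {12}; recursion stops.
Total rows emitted: 5.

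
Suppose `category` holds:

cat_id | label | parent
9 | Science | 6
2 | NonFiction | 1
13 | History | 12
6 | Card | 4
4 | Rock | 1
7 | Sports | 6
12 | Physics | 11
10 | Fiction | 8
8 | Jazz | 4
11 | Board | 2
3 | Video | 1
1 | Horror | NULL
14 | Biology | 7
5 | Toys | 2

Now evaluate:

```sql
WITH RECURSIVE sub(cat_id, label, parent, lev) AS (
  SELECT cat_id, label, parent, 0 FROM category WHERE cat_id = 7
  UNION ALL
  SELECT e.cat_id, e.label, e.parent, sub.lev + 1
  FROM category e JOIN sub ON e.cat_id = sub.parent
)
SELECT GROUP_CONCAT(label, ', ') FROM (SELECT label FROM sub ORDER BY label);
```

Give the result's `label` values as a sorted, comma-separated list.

Card, Horror, Rock, Sports

Base: cat_id=7 (Sports), parent=6, lev 0.
Iteration 1: join on cat_id=6 -> Card (id 6, parent=4, lev 1).
Iteration 2: join on cat_id=4 -> Rock (id 4, parent=1, lev 2).
Iteration 3: join on cat_id=1 -> Horror (id 1, parent=NULL, lev 3).
Iteration 4: parent is NULL; no match; recursion stops.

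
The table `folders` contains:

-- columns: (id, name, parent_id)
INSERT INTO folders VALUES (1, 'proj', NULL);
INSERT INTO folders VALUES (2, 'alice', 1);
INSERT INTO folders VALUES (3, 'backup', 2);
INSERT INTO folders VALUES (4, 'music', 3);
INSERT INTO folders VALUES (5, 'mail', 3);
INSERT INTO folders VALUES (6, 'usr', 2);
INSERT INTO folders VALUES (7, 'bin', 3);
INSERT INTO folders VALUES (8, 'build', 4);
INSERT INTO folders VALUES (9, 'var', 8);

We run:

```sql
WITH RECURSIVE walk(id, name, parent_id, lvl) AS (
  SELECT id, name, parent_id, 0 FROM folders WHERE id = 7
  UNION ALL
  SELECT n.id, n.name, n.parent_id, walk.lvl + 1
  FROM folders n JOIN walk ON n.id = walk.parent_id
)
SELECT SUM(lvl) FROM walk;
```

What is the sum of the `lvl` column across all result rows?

6

Base: id=7 (bin), parent_id=3, lvl 0.
Iteration 1: join on id=3 -> backup (id 3, parent_id=2, lvl 1).
Iteration 2: join on id=2 -> alice (id 2, parent_id=1, lvl 2).
Iteration 3: join on id=1 -> proj (id 1, parent_id=NULL, lvl 3).
Iteration 4: parent_id is NULL; no match; recursion stops.
SUM(lvl) = 0 + 1 + 2 + 3 = 6.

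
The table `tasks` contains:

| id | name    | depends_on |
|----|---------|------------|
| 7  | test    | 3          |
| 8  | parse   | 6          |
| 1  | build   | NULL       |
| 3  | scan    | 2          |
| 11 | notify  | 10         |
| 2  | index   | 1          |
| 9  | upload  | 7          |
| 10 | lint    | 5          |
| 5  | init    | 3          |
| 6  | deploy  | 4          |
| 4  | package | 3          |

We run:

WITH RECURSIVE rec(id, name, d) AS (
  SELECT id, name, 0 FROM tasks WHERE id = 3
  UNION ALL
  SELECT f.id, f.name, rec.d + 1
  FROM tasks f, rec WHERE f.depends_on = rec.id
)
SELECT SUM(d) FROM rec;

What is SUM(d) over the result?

15

Base: id=3 (scan) at d 0.
Iteration 1: rows with depends_on in {3} -> package (id 4, d 1), init (id 5, d 1), test (id 7, d 1).
Iteration 2: rows with depends_on in {4,5,7} -> deploy (id 6, d 2), upload (id 9, d 2), lint (id 10, d 2).
Iteration 3: rows with depends_on in {6,9,10} -> parse (id 8, d 3), notify (id 11, d 3).
Iteration 4: no rows with depends_on in {8,11}; recursion stops.
SUM(d) = 0 + 1 + 1 + 1 + 2 + 2 + 2 + 3 + 3 = 15.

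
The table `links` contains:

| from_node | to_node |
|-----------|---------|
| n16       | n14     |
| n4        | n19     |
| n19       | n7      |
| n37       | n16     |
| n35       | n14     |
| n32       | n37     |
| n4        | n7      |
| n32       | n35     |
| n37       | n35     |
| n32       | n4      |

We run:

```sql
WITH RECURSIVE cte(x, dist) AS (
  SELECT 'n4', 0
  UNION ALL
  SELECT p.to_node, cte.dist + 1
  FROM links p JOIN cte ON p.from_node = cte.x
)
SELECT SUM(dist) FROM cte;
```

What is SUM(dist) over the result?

4

Base: (n4, dist=0).
Iteration 1: edges from {n4} -> (n19, dist=1), (n7, dist=1).
Iteration 2: edges from {n19,n7} -> (n7, dist=2).
Iteration 3: no outgoing edges from {n7}; recursion stops.
SUM(dist) = 0 + 1 + 1 + 2 = 4.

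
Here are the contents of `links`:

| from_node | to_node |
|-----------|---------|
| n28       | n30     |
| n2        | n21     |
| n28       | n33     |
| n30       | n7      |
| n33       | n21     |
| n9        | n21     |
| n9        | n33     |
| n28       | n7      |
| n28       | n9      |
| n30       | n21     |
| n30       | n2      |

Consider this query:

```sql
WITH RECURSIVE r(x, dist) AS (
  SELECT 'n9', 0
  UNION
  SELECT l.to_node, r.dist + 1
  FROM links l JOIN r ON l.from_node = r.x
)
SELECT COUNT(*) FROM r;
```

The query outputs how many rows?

4

Base: (n9, dist=0).
Iteration 1: edges from {n9} -> (n21, dist=1), (n33, dist=1).
Iteration 2: edges from {n21,n33} -> (n21, dist=2).
Iteration 3: no outgoing edges from {n21}; recursion stops.
Total rows emitted: 4.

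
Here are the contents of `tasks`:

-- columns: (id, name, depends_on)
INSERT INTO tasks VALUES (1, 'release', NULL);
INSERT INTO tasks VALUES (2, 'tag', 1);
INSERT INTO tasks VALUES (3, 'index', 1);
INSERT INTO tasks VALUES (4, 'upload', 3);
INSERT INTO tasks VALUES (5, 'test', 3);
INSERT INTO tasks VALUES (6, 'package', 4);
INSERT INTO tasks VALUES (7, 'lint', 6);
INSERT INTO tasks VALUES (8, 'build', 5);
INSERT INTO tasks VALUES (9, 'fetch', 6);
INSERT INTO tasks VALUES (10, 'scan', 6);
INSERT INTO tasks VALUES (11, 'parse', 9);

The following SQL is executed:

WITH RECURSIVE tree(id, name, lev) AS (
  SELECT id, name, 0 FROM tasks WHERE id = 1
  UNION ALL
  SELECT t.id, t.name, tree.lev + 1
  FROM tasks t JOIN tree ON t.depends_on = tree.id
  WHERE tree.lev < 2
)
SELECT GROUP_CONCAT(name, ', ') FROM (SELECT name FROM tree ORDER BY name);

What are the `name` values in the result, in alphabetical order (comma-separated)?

index, release, tag, test, upload

Base: id=1 (release) at lev 0.
Iteration 1: rows with depends_on in {1} -> tag (id 2, lev 1), index (id 3, lev 1).
Iteration 2: rows with depends_on in {2,3} -> upload (id 4, lev 2), test (id 5, lev 2).
Iteration 3: lev < 2 fails for all current rows; recursion stops.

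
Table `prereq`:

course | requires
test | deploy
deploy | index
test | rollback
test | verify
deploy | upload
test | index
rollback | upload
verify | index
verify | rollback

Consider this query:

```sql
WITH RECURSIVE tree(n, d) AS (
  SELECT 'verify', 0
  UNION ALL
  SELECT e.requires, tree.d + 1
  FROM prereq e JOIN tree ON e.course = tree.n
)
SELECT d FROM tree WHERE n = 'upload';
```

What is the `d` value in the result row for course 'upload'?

2

Base: (verify, d=0).
Iteration 1: edges from {verify} -> (index, d=1), (rollback, d=1).
Iteration 2: edges from {index,rollback} -> (upload, d=2).
Iteration 3: no outgoing edges from {upload}; recursion stops.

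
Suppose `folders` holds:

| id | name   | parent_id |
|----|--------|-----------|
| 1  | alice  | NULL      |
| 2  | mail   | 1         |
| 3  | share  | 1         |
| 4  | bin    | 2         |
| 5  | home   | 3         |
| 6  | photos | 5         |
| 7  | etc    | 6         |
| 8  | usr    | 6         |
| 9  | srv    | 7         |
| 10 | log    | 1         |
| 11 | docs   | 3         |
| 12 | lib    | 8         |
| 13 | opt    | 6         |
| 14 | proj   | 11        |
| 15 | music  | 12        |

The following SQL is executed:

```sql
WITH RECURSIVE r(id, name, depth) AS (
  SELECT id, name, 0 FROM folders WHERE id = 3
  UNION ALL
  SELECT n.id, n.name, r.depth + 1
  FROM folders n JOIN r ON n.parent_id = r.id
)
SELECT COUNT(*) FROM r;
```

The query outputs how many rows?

11

Base: id=3 (share) at depth 0.
Iteration 1: rows with parent_id in {3} -> home (id 5, depth 1), docs (id 11, depth 1).
Iteration 2: rows with parent_id in {5,11} -> photos (id 6, depth 2), proj (id 14, depth 2).
Iteration 3: rows with parent_id in {6,14} -> etc (id 7, depth 3), usr (id 8, depth 3), opt (id 13, depth 3).
Iteration 4: rows with parent_id in {7,8,13} -> srv (id 9, depth 4), lib (id 12, depth 4).
Iteration 5: rows with parent_id in {9,12} -> music (id 15, depth 5).
Iteration 6: no rows with parent_id in {15}; recursion stops.
Total rows emitted: 11.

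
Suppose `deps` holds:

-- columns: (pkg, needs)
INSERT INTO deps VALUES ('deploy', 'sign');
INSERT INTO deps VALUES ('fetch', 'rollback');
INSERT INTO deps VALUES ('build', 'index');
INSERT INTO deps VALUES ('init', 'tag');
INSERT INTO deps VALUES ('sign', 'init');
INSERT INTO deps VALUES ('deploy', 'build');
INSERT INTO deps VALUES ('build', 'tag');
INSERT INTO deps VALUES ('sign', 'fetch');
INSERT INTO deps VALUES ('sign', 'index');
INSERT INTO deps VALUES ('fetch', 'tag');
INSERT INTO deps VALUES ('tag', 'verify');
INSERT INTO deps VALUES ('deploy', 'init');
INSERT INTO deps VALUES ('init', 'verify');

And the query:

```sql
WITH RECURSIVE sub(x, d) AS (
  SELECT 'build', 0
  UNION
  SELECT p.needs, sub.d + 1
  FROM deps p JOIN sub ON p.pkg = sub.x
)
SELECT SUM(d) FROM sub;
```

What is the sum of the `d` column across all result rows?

4

Base: (build, d=0).
Iteration 1: edges from {build} -> (index, d=1), (tag, d=1).
Iteration 2: edges from {index,tag} -> (verify, d=2).
Iteration 3: no outgoing edges from {verify}; recursion stops.
SUM(d) = 0 + 1 + 1 + 2 = 4.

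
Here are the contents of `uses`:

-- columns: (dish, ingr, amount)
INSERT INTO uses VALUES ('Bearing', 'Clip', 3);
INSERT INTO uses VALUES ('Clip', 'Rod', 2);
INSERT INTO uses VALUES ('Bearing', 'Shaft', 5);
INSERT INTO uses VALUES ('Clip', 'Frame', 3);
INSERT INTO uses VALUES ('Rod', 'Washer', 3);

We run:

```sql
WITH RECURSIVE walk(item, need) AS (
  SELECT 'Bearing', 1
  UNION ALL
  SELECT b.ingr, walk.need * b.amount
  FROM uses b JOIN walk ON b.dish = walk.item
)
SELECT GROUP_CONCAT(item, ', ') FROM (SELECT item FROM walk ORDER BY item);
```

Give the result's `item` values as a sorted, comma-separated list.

Base: (Bearing, need=1).
Iteration 1: components of {Bearing} -> Clip = 1*3 = 3, Shaft = 1*5 = 5.
Iteration 2: components of {Clip,Shaft} -> Frame = 3*3 = 9, Rod = 3*2 = 6.
Iteration 3: components of {Frame,Rod} -> Washer = 6*3 = 18.
Iteration 4: no further components; recursion stops.

Bearing, Clip, Frame, Rod, Shaft, Washer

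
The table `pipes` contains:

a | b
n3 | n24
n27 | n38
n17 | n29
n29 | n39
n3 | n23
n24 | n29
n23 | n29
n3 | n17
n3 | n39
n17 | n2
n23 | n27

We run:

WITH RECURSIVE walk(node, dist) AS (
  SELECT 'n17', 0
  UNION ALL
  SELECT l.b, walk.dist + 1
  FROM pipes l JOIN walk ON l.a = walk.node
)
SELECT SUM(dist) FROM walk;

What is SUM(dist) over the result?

Base: (n17, dist=0).
Iteration 1: edges from {n17} -> (n2, dist=1), (n29, dist=1).
Iteration 2: edges from {n2,n29} -> (n39, dist=2).
Iteration 3: no outgoing edges from {n39}; recursion stops.
SUM(dist) = 0 + 1 + 1 + 2 = 4.

4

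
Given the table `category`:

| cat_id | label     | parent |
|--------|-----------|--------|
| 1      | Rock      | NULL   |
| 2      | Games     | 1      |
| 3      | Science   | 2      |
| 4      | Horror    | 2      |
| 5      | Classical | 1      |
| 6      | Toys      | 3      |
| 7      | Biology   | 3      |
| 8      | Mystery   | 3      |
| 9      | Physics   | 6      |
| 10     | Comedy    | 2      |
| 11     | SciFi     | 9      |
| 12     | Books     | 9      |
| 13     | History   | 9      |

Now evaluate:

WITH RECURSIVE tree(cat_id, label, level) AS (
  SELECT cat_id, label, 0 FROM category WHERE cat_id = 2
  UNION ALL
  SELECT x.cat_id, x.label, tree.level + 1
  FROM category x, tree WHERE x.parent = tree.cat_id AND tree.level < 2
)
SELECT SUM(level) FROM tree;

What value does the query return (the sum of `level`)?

9

Base: cat_id=2 (Games) at level 0.
Iteration 1: rows with parent in {2} -> Science (id 3, level 1), Horror (id 4, level 1), Comedy (id 10, level 1).
Iteration 2: rows with parent in {3,4,10} -> Toys (id 6, level 2), Biology (id 7, level 2), Mystery (id 8, level 2).
Iteration 3: level < 2 fails for all current rows; recursion stops.
SUM(level) = 0 + 1 + 1 + 1 + 2 + 2 + 2 = 9.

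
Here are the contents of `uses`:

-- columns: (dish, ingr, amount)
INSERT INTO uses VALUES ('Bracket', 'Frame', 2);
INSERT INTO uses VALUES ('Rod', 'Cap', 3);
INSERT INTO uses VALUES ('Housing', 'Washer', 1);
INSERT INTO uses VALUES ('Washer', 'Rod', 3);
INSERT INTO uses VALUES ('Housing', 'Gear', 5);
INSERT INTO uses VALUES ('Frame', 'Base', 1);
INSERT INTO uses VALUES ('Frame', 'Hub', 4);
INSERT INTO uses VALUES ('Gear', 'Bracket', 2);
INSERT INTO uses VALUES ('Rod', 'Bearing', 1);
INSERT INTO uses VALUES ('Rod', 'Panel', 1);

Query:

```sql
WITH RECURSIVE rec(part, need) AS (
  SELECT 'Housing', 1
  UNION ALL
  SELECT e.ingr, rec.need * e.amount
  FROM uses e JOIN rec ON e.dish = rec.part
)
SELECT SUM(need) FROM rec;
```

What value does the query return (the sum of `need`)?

155

Base: (Housing, need=1).
Iteration 1: components of {Housing} -> Gear = 1*5 = 5, Washer = 1*1 = 1.
Iteration 2: components of {Gear,Washer} -> Bracket = 5*2 = 10, Rod = 1*3 = 3.
Iteration 3: components of {Bracket,Rod} -> Bearing = 3*1 = 3, Cap = 3*3 = 9, Frame = 10*2 = 20, Panel = 3*1 = 3.
Iteration 4: components of {Bearing,Cap,Frame,Panel} -> Base = 20*1 = 20, Hub = 20*4 = 80.
Iteration 5: no further components; recursion stops.
SUM(need) = 1 + 5 + 1 + 10 + 3 + 20 + 3 + 9 + 3 + 20 + 80 = 155.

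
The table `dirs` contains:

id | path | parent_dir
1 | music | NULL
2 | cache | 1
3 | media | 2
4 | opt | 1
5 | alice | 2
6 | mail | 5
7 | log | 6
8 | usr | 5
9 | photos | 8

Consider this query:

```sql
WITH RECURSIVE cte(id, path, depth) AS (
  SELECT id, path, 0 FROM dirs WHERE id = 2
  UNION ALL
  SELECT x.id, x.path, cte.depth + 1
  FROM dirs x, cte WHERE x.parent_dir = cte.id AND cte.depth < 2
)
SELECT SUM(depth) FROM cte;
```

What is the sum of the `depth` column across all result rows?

Base: id=2 (cache) at depth 0.
Iteration 1: rows with parent_dir in {2} -> media (id 3, depth 1), alice (id 5, depth 1).
Iteration 2: rows with parent_dir in {3,5} -> mail (id 6, depth 2), usr (id 8, depth 2).
Iteration 3: depth < 2 fails for all current rows; recursion stops.
SUM(depth) = 0 + 1 + 1 + 2 + 2 = 6.

6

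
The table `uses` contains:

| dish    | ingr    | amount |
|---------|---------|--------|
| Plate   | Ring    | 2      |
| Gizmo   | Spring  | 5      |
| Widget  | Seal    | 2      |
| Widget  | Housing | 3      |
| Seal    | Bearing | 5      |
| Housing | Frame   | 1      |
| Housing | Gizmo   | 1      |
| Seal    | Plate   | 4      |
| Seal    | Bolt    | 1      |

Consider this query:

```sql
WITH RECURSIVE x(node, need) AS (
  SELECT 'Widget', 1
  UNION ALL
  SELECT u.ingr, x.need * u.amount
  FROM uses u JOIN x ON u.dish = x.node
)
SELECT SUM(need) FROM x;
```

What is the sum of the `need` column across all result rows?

63

Base: (Widget, need=1).
Iteration 1: components of {Widget} -> Housing = 1*3 = 3, Seal = 1*2 = 2.
Iteration 2: components of {Housing,Seal} -> Bearing = 2*5 = 10, Bolt = 2*1 = 2, Frame = 3*1 = 3, Gizmo = 3*1 = 3, Plate = 2*4 = 8.
Iteration 3: components of {Bearing,Bolt,Frame,Gizmo,Plate} -> Ring = 8*2 = 16, Spring = 3*5 = 15.
Iteration 4: no further components; recursion stops.
SUM(need) = 1 + 2 + 3 + 8 + 2 + 10 + 3 + 3 + 16 + 15 = 63.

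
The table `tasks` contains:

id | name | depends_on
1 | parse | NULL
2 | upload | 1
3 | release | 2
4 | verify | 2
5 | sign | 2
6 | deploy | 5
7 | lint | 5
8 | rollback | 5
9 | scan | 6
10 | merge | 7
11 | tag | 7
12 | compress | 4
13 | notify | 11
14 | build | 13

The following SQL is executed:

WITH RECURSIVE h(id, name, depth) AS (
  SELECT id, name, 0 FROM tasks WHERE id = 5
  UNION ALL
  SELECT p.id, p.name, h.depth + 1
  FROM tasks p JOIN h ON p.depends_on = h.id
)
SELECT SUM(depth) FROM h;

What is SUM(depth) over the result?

Base: id=5 (sign) at depth 0.
Iteration 1: rows with depends_on in {5} -> deploy (id 6, depth 1), lint (id 7, depth 1), rollback (id 8, depth 1).
Iteration 2: rows with depends_on in {6,7,8} -> scan (id 9, depth 2), merge (id 10, depth 2), tag (id 11, depth 2).
Iteration 3: rows with depends_on in {9,10,11} -> notify (id 13, depth 3).
Iteration 4: rows with depends_on in {13} -> build (id 14, depth 4).
Iteration 5: no rows with depends_on in {14}; recursion stops.
SUM(depth) = 0 + 1 + 1 + 1 + 2 + 2 + 2 + 3 + 4 = 16.

16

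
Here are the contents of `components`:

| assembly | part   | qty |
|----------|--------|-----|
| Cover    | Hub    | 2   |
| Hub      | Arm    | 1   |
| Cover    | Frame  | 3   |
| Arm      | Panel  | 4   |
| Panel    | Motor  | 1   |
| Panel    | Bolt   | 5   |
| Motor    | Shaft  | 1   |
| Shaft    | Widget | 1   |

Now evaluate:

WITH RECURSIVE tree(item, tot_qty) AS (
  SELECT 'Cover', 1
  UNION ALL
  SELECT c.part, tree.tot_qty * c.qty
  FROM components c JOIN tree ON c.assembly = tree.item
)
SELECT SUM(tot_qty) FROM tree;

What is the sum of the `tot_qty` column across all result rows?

80

Base: (Cover, tot_qty=1).
Iteration 1: components of {Cover} -> Frame = 1*3 = 3, Hub = 1*2 = 2.
Iteration 2: components of {Frame,Hub} -> Arm = 2*1 = 2.
Iteration 3: components of {Arm} -> Panel = 2*4 = 8.
Iteration 4: components of {Panel} -> Bolt = 8*5 = 40, Motor = 8*1 = 8.
Iteration 5: components of {Bolt,Motor} -> Shaft = 8*1 = 8.
Iteration 6: components of {Shaft} -> Widget = 8*1 = 8.
Iteration 7: no further components; recursion stops.
SUM(tot_qty) = 1 + 2 + 3 + 2 + 8 + 8 + 40 + 8 + 8 = 80.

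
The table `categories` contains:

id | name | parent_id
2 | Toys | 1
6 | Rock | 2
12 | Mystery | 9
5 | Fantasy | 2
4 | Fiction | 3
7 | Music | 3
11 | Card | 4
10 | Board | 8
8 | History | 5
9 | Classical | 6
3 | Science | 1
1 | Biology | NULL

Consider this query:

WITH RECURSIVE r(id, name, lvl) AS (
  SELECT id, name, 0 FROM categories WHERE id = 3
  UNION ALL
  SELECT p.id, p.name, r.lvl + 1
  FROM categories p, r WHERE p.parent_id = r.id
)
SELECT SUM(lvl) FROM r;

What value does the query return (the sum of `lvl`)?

Base: id=3 (Science) at lvl 0.
Iteration 1: rows with parent_id in {3} -> Fiction (id 4, lvl 1), Music (id 7, lvl 1).
Iteration 2: rows with parent_id in {4,7} -> Card (id 11, lvl 2).
Iteration 3: no rows with parent_id in {11}; recursion stops.
SUM(lvl) = 0 + 1 + 1 + 2 = 4.

4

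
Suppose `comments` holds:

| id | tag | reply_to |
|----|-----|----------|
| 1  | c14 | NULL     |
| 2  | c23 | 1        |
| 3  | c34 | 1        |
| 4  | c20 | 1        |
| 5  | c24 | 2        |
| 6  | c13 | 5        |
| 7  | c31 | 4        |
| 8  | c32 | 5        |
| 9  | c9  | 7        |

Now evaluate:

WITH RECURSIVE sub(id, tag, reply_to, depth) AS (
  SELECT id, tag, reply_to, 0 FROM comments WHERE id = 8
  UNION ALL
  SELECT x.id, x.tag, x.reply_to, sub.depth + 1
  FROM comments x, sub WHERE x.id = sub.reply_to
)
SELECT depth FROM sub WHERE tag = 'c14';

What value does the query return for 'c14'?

3

Base: id=8 (c32), reply_to=5, depth 0.
Iteration 1: join on id=5 -> c24 (id 5, reply_to=2, depth 1).
Iteration 2: join on id=2 -> c23 (id 2, reply_to=1, depth 2).
Iteration 3: join on id=1 -> c14 (id 1, reply_to=NULL, depth 3).
Iteration 4: reply_to is NULL; no match; recursion stops.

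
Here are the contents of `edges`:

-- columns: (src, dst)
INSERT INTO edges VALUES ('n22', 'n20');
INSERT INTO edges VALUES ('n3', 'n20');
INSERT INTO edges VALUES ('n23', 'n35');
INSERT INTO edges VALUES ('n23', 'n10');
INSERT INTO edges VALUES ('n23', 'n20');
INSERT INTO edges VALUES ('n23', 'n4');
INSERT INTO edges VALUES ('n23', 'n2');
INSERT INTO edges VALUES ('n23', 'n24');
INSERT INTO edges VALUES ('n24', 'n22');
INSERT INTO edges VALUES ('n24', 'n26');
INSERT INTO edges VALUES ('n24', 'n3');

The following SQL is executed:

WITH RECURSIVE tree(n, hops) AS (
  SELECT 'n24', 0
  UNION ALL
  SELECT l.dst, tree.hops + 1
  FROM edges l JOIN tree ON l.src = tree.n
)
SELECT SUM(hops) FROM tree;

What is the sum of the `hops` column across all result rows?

7

Base: (n24, hops=0).
Iteration 1: edges from {n24} -> (n22, hops=1), (n26, hops=1), (n3, hops=1).
Iteration 2: edges from {n22,n26,n3} -> (n20, hops=2) x2. [UNION ALL keeps all 2 new rows, including repeats]
Iteration 3: no outgoing edges from {n20}; recursion stops.
SUM(hops) = 0 + 1 + 1 + 1 + 2 + 2 = 7.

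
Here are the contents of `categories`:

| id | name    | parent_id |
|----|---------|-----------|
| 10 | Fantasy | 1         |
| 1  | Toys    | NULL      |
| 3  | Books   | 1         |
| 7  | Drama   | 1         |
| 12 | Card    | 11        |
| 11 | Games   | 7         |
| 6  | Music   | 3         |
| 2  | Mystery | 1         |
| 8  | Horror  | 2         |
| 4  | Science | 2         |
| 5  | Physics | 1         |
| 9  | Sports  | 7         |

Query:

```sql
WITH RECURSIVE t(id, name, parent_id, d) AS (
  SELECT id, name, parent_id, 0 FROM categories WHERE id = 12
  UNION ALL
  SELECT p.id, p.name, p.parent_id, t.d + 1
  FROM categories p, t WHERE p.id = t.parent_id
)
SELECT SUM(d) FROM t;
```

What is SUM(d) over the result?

6

Base: id=12 (Card), parent_id=11, d 0.
Iteration 1: join on id=11 -> Games (id 11, parent_id=7, d 1).
Iteration 2: join on id=7 -> Drama (id 7, parent_id=1, d 2).
Iteration 3: join on id=1 -> Toys (id 1, parent_id=NULL, d 3).
Iteration 4: parent_id is NULL; no match; recursion stops.
SUM(d) = 0 + 1 + 2 + 3 = 6.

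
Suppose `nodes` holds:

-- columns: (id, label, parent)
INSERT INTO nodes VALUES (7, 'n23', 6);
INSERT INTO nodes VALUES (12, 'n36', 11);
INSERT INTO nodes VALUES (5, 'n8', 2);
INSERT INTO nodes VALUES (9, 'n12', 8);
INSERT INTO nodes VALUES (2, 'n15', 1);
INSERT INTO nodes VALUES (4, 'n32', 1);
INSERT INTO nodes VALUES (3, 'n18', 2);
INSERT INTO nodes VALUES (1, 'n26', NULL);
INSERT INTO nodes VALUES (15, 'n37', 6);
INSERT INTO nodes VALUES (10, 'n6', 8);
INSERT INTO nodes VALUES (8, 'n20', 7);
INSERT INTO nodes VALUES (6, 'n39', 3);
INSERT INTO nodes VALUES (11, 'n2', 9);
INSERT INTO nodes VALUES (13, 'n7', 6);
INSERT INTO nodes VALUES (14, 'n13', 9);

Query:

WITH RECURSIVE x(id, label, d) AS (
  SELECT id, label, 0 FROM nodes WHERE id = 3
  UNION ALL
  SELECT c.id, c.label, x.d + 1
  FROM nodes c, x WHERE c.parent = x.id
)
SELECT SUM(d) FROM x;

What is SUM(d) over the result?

34

Base: id=3 (n18) at d 0.
Iteration 1: rows with parent in {3} -> n39 (id 6, d 1).
Iteration 2: rows with parent in {6} -> n23 (id 7, d 2), n7 (id 13, d 2), n37 (id 15, d 2).
Iteration 3: rows with parent in {7,13,15} -> n20 (id 8, d 3).
Iteration 4: rows with parent in {8} -> n12 (id 9, d 4), n6 (id 10, d 4).
Iteration 5: rows with parent in {9,10} -> n2 (id 11, d 5), n13 (id 14, d 5).
Iteration 6: rows with parent in {11,14} -> n36 (id 12, d 6).
Iteration 7: no rows with parent in {12}; recursion stops.
SUM(d) = 0 + 1 + 2 + 2 + 2 + 3 + 4 + 4 + 5 + 5 + 6 = 34.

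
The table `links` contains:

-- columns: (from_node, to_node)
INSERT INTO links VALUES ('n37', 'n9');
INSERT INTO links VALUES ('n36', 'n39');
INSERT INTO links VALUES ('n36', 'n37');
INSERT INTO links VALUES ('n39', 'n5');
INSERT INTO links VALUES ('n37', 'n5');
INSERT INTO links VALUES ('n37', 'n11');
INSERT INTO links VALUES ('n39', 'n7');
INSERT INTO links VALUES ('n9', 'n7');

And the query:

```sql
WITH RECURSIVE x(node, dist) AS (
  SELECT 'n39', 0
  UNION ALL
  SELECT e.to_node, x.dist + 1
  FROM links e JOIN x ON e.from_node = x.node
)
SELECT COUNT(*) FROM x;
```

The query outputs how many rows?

3

Base: (n39, dist=0).
Iteration 1: edges from {n39} -> (n5, dist=1), (n7, dist=1).
Iteration 2: no outgoing edges from {n5,n7}; recursion stops.
Total rows emitted: 3.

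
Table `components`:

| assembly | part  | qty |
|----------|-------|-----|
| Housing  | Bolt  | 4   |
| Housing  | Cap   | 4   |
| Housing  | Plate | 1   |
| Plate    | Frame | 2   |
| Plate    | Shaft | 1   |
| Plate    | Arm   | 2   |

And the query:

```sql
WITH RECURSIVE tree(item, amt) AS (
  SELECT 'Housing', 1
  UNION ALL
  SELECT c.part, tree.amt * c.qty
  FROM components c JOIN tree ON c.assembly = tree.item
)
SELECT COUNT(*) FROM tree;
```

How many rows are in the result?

7

Base: (Housing, amt=1).
Iteration 1: components of {Housing} -> Bolt = 1*4 = 4, Cap = 1*4 = 4, Plate = 1*1 = 1.
Iteration 2: components of {Bolt,Cap,Plate} -> Arm = 1*2 = 2, Frame = 1*2 = 2, Shaft = 1*1 = 1.
Iteration 3: no further components; recursion stops.
Total rows emitted: 7.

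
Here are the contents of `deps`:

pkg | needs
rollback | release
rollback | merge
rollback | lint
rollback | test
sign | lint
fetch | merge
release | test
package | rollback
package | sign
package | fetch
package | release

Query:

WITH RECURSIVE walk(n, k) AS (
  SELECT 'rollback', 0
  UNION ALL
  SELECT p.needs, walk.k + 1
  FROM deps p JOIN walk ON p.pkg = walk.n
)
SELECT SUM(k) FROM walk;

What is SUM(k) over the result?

Base: (rollback, k=0).
Iteration 1: edges from {rollback} -> (lint, k=1), (merge, k=1), (release, k=1), (test, k=1).
Iteration 2: edges from {lint,merge,release,test} -> (test, k=2).
Iteration 3: no outgoing edges from {test}; recursion stops.
SUM(k) = 0 + 1 + 1 + 1 + 1 + 2 = 6.

6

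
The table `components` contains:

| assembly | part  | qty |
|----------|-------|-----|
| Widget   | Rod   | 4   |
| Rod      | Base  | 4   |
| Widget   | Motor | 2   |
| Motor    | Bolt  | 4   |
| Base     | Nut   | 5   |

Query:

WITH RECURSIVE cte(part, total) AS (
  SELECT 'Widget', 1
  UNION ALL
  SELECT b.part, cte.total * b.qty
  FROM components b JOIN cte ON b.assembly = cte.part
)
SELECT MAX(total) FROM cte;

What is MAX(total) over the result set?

80

Base: (Widget, total=1).
Iteration 1: components of {Widget} -> Motor = 1*2 = 2, Rod = 1*4 = 4.
Iteration 2: components of {Motor,Rod} -> Base = 4*4 = 16, Bolt = 2*4 = 8.
Iteration 3: components of {Base,Bolt} -> Nut = 16*5 = 80.
Iteration 4: no further components; recursion stops.
total values: 1, 4, 2, 16, 8, 80; the maximum is 80.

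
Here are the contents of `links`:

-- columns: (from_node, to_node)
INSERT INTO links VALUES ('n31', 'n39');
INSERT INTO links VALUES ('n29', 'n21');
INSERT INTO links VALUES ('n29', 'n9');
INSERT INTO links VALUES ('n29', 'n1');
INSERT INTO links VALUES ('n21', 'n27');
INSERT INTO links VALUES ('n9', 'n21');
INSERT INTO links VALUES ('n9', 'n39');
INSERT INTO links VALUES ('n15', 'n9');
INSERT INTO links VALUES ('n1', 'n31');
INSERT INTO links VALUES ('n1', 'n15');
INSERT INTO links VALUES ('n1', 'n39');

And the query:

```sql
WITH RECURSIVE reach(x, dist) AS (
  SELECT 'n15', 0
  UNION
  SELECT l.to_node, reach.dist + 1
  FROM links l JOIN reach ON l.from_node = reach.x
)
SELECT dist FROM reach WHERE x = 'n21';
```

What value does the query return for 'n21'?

2

Base: (n15, dist=0).
Iteration 1: edges from {n15} -> (n9, dist=1).
Iteration 2: edges from {n9} -> (n21, dist=2), (n39, dist=2).
Iteration 3: edges from {n21,n39} -> (n27, dist=3).
Iteration 4: no outgoing edges from {n27}; recursion stops.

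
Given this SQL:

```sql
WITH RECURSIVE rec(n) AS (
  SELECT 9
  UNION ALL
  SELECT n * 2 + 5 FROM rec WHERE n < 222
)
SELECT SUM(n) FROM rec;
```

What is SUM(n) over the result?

Base: n=9.
Iteration 1: 9 < 222 holds -> n = 9 * 2 + 5 = 23.
Iteration 2: 23 < 222 holds -> n = 23 * 2 + 5 = 51.
Iteration 3: 51 < 222 holds -> n = 51 * 2 + 5 = 107.
Iteration 4: 107 < 222 holds -> n = 107 * 2 + 5 = 219.
Iteration 5: 219 < 222 holds -> n = 219 * 2 + 5 = 443.
Iteration 6: 443 < 222 fails; recursion stops.
SUM(n) = 9 + 23 + 51 + 107 + 219 + 443 = 852.

852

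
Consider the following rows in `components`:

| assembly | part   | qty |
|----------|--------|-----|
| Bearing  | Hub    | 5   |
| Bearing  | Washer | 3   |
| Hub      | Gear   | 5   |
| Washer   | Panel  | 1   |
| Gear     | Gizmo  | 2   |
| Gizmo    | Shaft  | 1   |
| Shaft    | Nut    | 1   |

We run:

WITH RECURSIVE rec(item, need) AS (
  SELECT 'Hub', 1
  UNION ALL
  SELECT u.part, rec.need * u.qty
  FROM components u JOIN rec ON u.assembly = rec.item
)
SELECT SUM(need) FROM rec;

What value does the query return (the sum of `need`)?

Base: (Hub, need=1).
Iteration 1: components of {Hub} -> Gear = 1*5 = 5.
Iteration 2: components of {Gear} -> Gizmo = 5*2 = 10.
Iteration 3: components of {Gizmo} -> Shaft = 10*1 = 10.
Iteration 4: components of {Shaft} -> Nut = 10*1 = 10.
Iteration 5: no further components; recursion stops.
SUM(need) = 1 + 5 + 10 + 10 + 10 = 36.

36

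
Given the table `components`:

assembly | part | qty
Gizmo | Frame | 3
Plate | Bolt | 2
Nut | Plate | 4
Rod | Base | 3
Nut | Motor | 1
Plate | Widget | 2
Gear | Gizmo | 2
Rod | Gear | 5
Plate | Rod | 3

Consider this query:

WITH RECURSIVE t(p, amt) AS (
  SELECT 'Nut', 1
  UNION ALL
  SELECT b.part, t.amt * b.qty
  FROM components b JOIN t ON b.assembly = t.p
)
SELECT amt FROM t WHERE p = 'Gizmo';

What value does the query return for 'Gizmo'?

120

Base: (Nut, amt=1).
Iteration 1: components of {Nut} -> Motor = 1*1 = 1, Plate = 1*4 = 4.
Iteration 2: components of {Motor,Plate} -> Bolt = 4*2 = 8, Rod = 4*3 = 12, Widget = 4*2 = 8.
Iteration 3: components of {Bolt,Rod,Widget} -> Base = 12*3 = 36, Gear = 12*5 = 60.
Iteration 4: components of {Base,Gear} -> Gizmo = 60*2 = 120.
Iteration 5: components of {Gizmo} -> Frame = 120*3 = 360.
Iteration 6: no further components; recursion stops.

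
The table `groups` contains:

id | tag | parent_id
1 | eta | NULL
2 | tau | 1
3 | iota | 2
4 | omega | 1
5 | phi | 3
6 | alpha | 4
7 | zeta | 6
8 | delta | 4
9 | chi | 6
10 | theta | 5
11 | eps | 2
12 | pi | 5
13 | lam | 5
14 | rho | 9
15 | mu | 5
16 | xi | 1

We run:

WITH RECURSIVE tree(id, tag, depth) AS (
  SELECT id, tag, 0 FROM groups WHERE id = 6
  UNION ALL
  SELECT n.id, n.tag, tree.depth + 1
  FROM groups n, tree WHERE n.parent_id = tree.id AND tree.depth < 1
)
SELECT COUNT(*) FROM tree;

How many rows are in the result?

3

Base: id=6 (alpha) at depth 0.
Iteration 1: rows with parent_id in {6} -> zeta (id 7, depth 1), chi (id 9, depth 1).
Iteration 2: depth < 1 fails for all current rows; recursion stops.
Total rows emitted: 3.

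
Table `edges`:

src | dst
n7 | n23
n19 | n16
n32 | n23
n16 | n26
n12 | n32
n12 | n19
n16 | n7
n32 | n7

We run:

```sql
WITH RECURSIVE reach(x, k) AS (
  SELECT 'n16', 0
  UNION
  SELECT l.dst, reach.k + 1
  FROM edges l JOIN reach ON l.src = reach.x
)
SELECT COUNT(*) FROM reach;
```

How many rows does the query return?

Base: (n16, k=0).
Iteration 1: edges from {n16} -> (n26, k=1), (n7, k=1).
Iteration 2: edges from {n26,n7} -> (n23, k=2).
Iteration 3: no outgoing edges from {n23}; recursion stops.
Total rows emitted: 4.

4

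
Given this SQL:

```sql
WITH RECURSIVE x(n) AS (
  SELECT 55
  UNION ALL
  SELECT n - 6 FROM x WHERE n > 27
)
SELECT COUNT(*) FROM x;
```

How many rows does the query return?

6

Base: n=55.
Iteration 1: 55 > 27 holds -> n = 55 - 6 = 49.
Iteration 2: 49 > 27 holds -> n = 49 - 6 = 43.
Iteration 3: 43 > 27 holds -> n = 43 - 6 = 37.
Iteration 4: 37 > 27 holds -> n = 37 - 6 = 31.
Iteration 5: 31 > 27 holds -> n = 31 - 6 = 25.
Iteration 6: 25 > 27 fails; recursion stops.
Total rows emitted: 6.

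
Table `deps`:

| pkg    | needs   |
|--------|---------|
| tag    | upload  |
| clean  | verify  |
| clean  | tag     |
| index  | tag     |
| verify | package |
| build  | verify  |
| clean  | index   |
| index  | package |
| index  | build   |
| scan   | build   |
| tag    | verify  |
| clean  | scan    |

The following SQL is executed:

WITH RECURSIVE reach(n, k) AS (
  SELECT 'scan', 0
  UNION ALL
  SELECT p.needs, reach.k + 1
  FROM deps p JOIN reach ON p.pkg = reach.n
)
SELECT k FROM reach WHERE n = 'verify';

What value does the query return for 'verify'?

2

Base: (scan, k=0).
Iteration 1: edges from {scan} -> (build, k=1).
Iteration 2: edges from {build} -> (verify, k=2).
Iteration 3: edges from {verify} -> (package, k=3).
Iteration 4: no outgoing edges from {package}; recursion stops.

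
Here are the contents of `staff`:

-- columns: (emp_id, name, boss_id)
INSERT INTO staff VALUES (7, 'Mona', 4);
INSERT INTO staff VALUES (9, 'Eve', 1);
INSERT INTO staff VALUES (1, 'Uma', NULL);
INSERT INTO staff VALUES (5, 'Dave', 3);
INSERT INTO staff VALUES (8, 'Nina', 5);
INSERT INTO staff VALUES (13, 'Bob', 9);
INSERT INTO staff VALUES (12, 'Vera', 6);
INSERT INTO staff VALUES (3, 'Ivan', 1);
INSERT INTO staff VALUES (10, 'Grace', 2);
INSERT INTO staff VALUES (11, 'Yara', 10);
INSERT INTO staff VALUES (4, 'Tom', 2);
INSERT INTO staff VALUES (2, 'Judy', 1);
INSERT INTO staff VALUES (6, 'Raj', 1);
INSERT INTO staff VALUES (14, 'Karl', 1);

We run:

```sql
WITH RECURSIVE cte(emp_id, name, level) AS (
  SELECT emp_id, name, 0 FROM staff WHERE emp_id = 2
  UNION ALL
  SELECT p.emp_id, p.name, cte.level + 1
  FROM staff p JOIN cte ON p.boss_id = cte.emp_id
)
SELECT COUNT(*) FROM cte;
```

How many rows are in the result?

5

Base: emp_id=2 (Judy) at level 0.
Iteration 1: rows with boss_id in {2} -> Tom (id 4, level 1), Grace (id 10, level 1).
Iteration 2: rows with boss_id in {4,10} -> Mona (id 7, level 2), Yara (id 11, level 2).
Iteration 3: no rows with boss_id in {7,11}; recursion stops.
Total rows emitted: 5.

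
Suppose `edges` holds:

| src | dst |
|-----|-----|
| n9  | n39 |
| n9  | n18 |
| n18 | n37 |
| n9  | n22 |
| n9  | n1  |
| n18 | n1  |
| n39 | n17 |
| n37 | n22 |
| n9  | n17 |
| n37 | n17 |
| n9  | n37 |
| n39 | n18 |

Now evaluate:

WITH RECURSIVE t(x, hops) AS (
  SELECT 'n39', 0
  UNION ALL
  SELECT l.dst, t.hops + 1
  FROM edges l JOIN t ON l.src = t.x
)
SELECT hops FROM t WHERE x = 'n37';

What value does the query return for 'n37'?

2

Base: (n39, hops=0).
Iteration 1: edges from {n39} -> (n17, hops=1), (n18, hops=1).
Iteration 2: edges from {n17,n18} -> (n1, hops=2), (n37, hops=2).
Iteration 3: edges from {n1,n37} -> (n17, hops=3), (n22, hops=3).
Iteration 4: no outgoing edges from {n17,n22}; recursion stops.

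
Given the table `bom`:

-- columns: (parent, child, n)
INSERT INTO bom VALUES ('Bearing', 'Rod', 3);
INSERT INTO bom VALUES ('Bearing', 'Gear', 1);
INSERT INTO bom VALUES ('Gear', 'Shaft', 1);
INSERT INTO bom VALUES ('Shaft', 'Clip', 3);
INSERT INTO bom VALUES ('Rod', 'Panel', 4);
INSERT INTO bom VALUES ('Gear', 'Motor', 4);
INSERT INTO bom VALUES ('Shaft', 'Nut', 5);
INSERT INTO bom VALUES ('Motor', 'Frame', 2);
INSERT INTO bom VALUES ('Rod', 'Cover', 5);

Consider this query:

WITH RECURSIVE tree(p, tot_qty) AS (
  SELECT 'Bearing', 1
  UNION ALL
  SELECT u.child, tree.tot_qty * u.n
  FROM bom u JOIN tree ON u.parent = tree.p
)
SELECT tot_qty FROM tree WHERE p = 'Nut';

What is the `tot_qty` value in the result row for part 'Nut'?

5

Base: (Bearing, tot_qty=1).
Iteration 1: components of {Bearing} -> Gear = 1*1 = 1, Rod = 1*3 = 3.
Iteration 2: components of {Gear,Rod} -> Cover = 3*5 = 15, Motor = 1*4 = 4, Panel = 3*4 = 12, Shaft = 1*1 = 1.
Iteration 3: components of {Cover,Motor,Panel,Shaft} -> Clip = 1*3 = 3, Frame = 4*2 = 8, Nut = 1*5 = 5.
Iteration 4: no further components; recursion stops.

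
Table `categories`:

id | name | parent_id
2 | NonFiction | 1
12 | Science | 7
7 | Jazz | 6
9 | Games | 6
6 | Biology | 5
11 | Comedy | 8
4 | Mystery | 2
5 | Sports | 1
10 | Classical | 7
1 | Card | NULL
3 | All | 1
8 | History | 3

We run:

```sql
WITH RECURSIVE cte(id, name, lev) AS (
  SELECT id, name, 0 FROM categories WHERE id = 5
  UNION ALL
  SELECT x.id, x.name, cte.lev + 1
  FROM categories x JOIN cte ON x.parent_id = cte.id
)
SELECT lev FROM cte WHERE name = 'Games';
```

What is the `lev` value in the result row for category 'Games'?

Base: id=5 (Sports) at lev 0.
Iteration 1: rows with parent_id in {5} -> Biology (id 6, lev 1).
Iteration 2: rows with parent_id in {6} -> Jazz (id 7, lev 2), Games (id 9, lev 2).
Iteration 3: rows with parent_id in {7,9} -> Classical (id 10, lev 3), Science (id 12, lev 3).
Iteration 4: no rows with parent_id in {10,12}; recursion stops.

2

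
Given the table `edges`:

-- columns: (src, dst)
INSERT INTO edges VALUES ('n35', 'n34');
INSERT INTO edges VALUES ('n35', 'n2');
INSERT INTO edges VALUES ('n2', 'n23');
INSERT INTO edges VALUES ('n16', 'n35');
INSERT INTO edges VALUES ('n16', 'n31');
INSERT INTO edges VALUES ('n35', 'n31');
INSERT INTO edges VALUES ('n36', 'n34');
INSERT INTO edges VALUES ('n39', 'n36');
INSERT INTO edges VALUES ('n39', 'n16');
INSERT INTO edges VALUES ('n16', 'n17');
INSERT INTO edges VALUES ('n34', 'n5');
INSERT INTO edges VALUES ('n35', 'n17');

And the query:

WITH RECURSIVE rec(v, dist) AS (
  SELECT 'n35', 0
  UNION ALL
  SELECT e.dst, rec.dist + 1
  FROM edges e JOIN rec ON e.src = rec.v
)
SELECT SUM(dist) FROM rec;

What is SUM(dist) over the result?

Base: (n35, dist=0).
Iteration 1: edges from {n35} -> (n17, dist=1), (n2, dist=1), (n31, dist=1), (n34, dist=1).
Iteration 2: edges from {n17,n2,n31,n34} -> (n23, dist=2), (n5, dist=2).
Iteration 3: no outgoing edges from {n23,n5}; recursion stops.
SUM(dist) = 0 + 1 + 1 + 1 + 1 + 2 + 2 = 8.

8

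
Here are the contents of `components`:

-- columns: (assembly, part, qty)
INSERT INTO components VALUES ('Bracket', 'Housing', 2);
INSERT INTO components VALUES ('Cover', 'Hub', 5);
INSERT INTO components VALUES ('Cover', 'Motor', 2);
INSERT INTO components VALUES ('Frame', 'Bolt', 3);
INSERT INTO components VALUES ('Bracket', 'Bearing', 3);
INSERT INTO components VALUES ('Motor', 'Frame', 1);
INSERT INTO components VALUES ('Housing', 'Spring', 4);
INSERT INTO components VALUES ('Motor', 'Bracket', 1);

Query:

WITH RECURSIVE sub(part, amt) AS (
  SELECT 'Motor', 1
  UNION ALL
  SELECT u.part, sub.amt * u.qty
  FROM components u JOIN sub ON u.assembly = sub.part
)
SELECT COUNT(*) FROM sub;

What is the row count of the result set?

7

Base: (Motor, amt=1).
Iteration 1: components of {Motor} -> Bracket = 1*1 = 1, Frame = 1*1 = 1.
Iteration 2: components of {Bracket,Frame} -> Bearing = 1*3 = 3, Bolt = 1*3 = 3, Housing = 1*2 = 2.
Iteration 3: components of {Bearing,Bolt,Housing} -> Spring = 2*4 = 8.
Iteration 4: no further components; recursion stops.
Total rows emitted: 7.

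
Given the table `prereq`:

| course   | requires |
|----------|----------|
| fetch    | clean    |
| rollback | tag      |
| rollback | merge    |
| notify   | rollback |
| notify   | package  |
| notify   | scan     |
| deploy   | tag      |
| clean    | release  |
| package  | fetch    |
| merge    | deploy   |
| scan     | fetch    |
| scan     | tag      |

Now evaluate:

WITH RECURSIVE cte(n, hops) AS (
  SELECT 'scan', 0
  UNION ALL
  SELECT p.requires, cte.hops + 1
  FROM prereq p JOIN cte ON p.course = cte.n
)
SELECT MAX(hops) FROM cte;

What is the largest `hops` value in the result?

Base: (scan, hops=0).
Iteration 1: edges from {scan} -> (fetch, hops=1), (tag, hops=1).
Iteration 2: edges from {fetch,tag} -> (clean, hops=2).
Iteration 3: edges from {clean} -> (release, hops=3).
Iteration 4: no outgoing edges from {release}; recursion stops.
hops values: 0, 1, 1, 2, 3; the maximum is 3.

3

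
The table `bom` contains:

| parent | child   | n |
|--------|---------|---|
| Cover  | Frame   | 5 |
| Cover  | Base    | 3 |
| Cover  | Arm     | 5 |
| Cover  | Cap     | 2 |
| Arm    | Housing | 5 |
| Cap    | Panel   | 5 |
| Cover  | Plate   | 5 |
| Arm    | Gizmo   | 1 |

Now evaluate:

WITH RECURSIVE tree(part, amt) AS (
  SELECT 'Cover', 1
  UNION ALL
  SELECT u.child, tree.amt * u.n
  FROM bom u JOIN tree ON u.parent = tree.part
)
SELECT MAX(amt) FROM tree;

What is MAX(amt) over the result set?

Base: (Cover, amt=1).
Iteration 1: components of {Cover} -> Arm = 1*5 = 5, Base = 1*3 = 3, Cap = 1*2 = 2, Frame = 1*5 = 5, Plate = 1*5 = 5.
Iteration 2: components of {Arm,Base,Cap,Frame,Plate} -> Gizmo = 5*1 = 5, Housing = 5*5 = 25, Panel = 2*5 = 10.
Iteration 3: no further components; recursion stops.
amt values: 1, 5, 3, 5, 2, 5, 25, 5, 10; the maximum is 25.

25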